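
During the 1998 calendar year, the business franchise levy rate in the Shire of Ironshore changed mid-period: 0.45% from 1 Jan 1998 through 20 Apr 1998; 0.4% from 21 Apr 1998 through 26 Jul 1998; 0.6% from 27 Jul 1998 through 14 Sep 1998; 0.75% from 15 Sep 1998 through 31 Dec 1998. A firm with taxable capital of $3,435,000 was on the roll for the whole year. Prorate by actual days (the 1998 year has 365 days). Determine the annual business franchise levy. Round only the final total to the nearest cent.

$18,756.04

1 Jan – 20 Apr 1998: 110 days at 0.45% → $3,435,000 × 0.45% × 110/365 = $4,658.4247
21 Apr – 26 Jul 1998: 97 days at 0.4% → $3,435,000 × 0.4% × 97/365 = $3,651.4521
27 Jul – 14 Sep 1998: 50 days at 0.6% → $3,435,000 × 0.6% × 50/365 = $2,823.2877
15 Sep – 31 Dec 1998: 108 days at 0.75% → $3,435,000 × 0.75% × 108/365 = $7,622.8767
Total = $18,756.0411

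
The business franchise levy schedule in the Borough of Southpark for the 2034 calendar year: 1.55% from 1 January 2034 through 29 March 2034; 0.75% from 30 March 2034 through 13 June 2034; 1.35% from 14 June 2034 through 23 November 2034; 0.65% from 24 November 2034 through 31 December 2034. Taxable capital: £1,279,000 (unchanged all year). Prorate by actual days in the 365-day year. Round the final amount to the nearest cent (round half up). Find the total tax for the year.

£15,353.26

1 January – 29 March 2034: 88 days at 1.55% → £1,279,000 × 1.55% × 88/365 = £4,779.6055
30 March – 13 June 2034: 76 days at 0.75% → £1,279,000 × 0.75% × 76/365 = £1,997.3425
14 June – 23 November 2034: 163 days at 1.35% → £1,279,000 × 1.35% × 163/365 = £7,710.7932
24 November – 31 December 2034: 38 days at 0.65% → £1,279,000 × 0.65% × 38/365 = £865.5151
Total = £15,353.2562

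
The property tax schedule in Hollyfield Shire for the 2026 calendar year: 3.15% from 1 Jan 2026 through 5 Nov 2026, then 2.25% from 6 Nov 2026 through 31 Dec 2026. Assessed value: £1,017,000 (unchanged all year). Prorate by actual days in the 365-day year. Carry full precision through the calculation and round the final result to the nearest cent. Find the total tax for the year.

£30,631.20

1 Jan – 5 Nov 2026: 309 days at 3.15% → £1,017,000 × 3.15% × 309/365 = £27,120.4644
6 Nov – 31 Dec 2026: 56 days at 2.25% → £1,017,000 × 2.25% × 56/365 = £3,510.7397
Total = £30,631.2041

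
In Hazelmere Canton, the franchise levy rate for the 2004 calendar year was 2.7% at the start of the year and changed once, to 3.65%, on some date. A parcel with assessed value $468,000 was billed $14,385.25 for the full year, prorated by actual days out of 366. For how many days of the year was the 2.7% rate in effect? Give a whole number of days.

222 days

Let d = days at the first rate; then 366 − d days at the second rate.
$468,000 × [2.7%·d + 3.65%·(366−d)] / 366 = $14,385.25
Solving gives d = 222, so the new rate took effect on 10 August 2004.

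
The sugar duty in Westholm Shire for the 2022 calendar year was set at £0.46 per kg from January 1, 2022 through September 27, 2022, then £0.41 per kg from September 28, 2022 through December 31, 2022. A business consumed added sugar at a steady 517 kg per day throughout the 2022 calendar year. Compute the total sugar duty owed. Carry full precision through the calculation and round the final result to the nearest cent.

£84,348.55

January 1 – September 27, 2022: 270 days × 517 kg/day = 139,590 kg at £0.46/kg → £64,211.40
September 28 – December 31, 2022: 95 days × 517 kg/day = 49,115 kg at £0.41/kg → £20,137.15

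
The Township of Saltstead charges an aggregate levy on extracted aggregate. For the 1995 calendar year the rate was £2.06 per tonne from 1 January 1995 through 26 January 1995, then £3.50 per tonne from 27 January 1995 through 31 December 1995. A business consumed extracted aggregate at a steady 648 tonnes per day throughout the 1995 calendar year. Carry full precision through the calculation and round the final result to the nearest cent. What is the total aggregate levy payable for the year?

1 January – 26 January 1995: 26 days × 648 tonnes/day = 16,848 tonnes at £2.06/tonne → £34,706.88
27 January – 31 December 1995: 339 days × 648 tonnes/day = 219,672 tonnes at £3.50/tonne → £768,852.00

£803,558.88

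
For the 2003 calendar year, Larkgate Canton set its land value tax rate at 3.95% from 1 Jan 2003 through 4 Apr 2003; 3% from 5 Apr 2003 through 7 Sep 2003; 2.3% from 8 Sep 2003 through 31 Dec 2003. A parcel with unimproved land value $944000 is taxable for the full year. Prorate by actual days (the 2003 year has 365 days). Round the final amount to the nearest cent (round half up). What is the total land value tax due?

1 Jan – 4 Apr 2003: 94 days at 3.95% → $944000 × 3.95% × 94/365 = $9602.9370
5 Apr – 7 Sep 2003: 156 days at 3% → $944000 × 3% × 156/365 = $12103.8904
8 Sep – 31 Dec 2003: 115 days at 2.3% → $944000 × 2.3% × 115/365 = $6840.7671
Total = $28547.5945

$28547.59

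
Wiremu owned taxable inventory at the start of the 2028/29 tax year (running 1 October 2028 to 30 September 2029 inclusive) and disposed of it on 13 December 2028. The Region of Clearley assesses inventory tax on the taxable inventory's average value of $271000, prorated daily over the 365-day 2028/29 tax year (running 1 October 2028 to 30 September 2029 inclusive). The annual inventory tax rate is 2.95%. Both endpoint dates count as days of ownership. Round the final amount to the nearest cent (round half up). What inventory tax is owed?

Days held (1 October – 13 December 2028): 74 out of 365
Tax = $271000 × 2.95% × 74/365 = $1620.8027

$1620.80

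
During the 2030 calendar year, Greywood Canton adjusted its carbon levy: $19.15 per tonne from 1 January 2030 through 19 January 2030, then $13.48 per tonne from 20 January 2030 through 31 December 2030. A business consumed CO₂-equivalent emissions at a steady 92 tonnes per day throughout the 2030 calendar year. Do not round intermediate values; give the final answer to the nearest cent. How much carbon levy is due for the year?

$462569.56

1 January – 19 January 2030: 19 days × 92 tonnes/day = 1,748 tonnes at $19.15/tonne → $33474.20
20 January – 31 December 2030: 346 days × 92 tonnes/day = 31,832 tonnes at $13.48/tonne → $429095.36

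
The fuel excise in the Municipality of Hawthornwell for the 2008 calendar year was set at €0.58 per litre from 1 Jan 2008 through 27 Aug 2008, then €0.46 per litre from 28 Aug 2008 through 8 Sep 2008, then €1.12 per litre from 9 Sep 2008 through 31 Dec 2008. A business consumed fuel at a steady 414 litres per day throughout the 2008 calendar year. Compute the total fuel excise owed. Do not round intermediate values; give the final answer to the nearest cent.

€112773.60

1 Jan – 27 Aug 2008: 240 days × 414 litres/day = 99,360 litres at €0.58/litre → €57628.80
28 Aug – 8 Sep 2008: 12 days × 414 litres/day = 4,968 litres at €0.46/litre → €2285.28
9 Sep – 31 Dec 2008: 114 days × 414 litres/day = 47,196 litres at €1.12/litre → €52859.52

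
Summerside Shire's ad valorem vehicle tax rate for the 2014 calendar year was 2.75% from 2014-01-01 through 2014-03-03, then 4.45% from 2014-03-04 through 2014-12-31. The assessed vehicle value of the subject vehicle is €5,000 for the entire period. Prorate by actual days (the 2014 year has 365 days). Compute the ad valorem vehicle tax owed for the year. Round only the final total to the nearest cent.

€208.06

2014-01-01 to 2014-03-03: 62 days at 2.75% → €5,000 × 2.75% × 62/365 = €23.3562
2014-03-04 to 2014-12-31: 303 days at 4.45% → €5,000 × 4.45% × 303/365 = €184.7055
Total = €208.0616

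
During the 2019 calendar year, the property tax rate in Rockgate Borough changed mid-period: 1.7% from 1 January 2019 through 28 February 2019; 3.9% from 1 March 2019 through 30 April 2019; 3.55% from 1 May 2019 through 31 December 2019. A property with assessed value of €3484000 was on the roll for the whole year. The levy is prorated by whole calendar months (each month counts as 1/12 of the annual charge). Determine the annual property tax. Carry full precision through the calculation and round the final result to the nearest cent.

€114972.00

1 January – 28 February 2019: 2 months at 1.7% → €3484000 × 1.7% × 2/12 = €9871.3333
1 March – 30 April 2019: 2 months at 3.9% → €3484000 × 3.9% × 2/12 = €22646.0000
1 May – 31 December 2019: 8 months at 3.55% → €3484000 × 3.55% × 8/12 = €82454.6667
Total = €114972.0000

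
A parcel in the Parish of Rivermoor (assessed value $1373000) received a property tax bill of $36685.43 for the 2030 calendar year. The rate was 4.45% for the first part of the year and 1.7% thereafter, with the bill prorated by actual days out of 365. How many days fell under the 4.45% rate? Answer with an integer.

129 days

Let d = days at the first rate; then 365 − d days at the second rate.
$1373000 × [4.45%·d + 1.7%·(365−d)] / 365 = $36685.43
Solving gives d = 129, so the new rate took effect on 10 May 2030.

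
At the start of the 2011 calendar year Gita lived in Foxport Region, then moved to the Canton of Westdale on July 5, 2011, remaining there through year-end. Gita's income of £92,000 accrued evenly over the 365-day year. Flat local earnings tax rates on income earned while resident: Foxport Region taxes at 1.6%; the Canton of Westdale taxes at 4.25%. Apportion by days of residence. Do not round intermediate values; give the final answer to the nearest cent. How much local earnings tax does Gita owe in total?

Foxport Region, January 1 – July 4, 2011: 185 days → £92,000 × 1.6% × 185/365 = £746.0822
The Canton of Westdale, July 5 – December 31, 2011: 180 days → £92,000 × 4.25% × 180/365 = £1,928.2192
Total = £2,674.3014

£2,674.30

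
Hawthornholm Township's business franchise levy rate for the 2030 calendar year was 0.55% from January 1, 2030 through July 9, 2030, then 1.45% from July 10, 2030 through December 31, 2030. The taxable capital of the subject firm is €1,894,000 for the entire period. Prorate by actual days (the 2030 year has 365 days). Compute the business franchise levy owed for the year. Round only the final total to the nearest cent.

€18,589.74

January 1 – July 9, 2030: 190 days at 0.55% → €1,894,000 × 0.55% × 190/365 = €5,422.5479
July 10 – December 31, 2030: 175 days at 1.45% → €1,894,000 × 1.45% × 175/365 = €13,167.1918
Total = €18,589.7397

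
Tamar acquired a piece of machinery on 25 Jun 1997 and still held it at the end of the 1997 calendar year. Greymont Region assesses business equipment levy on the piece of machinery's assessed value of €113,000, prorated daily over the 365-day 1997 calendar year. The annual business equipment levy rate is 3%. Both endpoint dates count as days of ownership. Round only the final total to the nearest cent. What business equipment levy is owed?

Days held (25 Jun – 31 Dec 1997): 190 out of 365
Tax = €113,000 × 3% × 190/365 = €1,764.6575

€1,764.66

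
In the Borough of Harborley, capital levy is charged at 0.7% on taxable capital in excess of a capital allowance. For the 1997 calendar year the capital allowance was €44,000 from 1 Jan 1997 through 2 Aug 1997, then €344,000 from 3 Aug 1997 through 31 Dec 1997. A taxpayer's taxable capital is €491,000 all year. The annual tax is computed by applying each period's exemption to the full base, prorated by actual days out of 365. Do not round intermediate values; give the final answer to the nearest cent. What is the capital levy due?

€2,260.23

1 Jan – 2 Aug 1997: 214 days, exemption €44,000 → (€491,000 − €44,000) × 0.7% × 214/365 = €1,834.5370
3 Aug – 31 Dec 1997: 151 days, exemption €344,000 → (€491,000 − €344,000) × 0.7% × 151/365 = €425.6959
Total = €2,260.2329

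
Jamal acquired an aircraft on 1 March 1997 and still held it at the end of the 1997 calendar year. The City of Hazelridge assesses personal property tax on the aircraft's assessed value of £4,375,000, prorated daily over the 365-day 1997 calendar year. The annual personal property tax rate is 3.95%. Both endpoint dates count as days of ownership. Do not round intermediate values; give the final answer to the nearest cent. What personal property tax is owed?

Days held (1 March – 31 December 1997): 306 out of 365
Tax = £4,375,000 × 3.95% × 306/365 = £144,878.4247

£144,878.42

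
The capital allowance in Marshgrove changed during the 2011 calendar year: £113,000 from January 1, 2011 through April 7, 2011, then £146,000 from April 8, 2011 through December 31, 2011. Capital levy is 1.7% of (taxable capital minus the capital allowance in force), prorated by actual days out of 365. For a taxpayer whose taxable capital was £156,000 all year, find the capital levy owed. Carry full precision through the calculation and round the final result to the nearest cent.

January 1 – April 7, 2011: 97 days, exemption £113,000 → (£156,000 − £113,000) × 1.7% × 97/365 = £194.2658
April 8 – December 31, 2011: 268 days, exemption £146,000 → (£156,000 − £146,000) × 1.7% × 268/365 = £124.8219
Total = £319.0877

£319.09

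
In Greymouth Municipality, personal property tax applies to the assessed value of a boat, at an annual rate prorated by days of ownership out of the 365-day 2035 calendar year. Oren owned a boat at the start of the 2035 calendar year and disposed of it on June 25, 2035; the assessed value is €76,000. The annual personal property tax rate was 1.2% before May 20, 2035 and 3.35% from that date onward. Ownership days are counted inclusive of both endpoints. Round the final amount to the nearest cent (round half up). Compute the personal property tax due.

€605.40

January 1 – May 19, 2035: 139 days at 1.2% → €76,000 × 1.2% × 139/365 = €347.3096
May 20 – June 25, 2035: 37 days at 3.35% → €76,000 × 3.35% × 37/365 = €258.0877
Total = €605.3973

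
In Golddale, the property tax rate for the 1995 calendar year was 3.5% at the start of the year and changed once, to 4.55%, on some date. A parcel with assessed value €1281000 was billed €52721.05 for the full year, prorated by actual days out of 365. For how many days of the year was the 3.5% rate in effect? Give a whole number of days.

Let d = days at the first rate; then 365 − d days at the second rate.
€1281000 × [3.5%·d + 4.55%·(365−d)] / 365 = €52721.05
Solving gives d = 151, so the new rate took effect on 1 Jun 1995.

151 days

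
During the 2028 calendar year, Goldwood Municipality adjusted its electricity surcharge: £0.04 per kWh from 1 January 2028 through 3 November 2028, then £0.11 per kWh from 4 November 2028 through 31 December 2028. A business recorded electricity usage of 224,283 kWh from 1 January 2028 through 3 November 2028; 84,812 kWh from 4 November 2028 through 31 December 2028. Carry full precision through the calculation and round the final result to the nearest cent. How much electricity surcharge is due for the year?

£18,300.64

1 January – 3 November 2028: 224,283 kWh at £0.04/kWh → £8,971.32
4 November – 31 December 2028: 84,812 kWh at £0.11/kWh → £9,329.32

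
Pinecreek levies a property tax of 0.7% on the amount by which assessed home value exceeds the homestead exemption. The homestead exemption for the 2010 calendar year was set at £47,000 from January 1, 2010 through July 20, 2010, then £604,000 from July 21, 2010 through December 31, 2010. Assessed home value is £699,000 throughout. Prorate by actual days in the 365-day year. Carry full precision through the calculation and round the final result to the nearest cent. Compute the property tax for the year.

£2,812.12

January 1 – July 20, 2010: 201 days, exemption £47,000 → (£699,000 − £47,000) × 0.7% × 201/365 = £2,513.3260
July 21 – December 31, 2010: 164 days, exemption £604,000 → (£699,000 − £604,000) × 0.7% × 164/365 = £298.7945
Total = £2,812.1205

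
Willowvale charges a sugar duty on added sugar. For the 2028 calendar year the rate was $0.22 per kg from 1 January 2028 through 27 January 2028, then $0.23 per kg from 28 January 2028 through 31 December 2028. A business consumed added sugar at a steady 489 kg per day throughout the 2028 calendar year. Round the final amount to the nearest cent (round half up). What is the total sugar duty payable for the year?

$41031.99

1 January – 27 January 2028: 27 days × 489 kg/day = 13,203 kg at $0.22/kg → $2904.66
28 January – 31 December 2028: 339 days × 489 kg/day = 165,771 kg at $0.23/kg → $38127.33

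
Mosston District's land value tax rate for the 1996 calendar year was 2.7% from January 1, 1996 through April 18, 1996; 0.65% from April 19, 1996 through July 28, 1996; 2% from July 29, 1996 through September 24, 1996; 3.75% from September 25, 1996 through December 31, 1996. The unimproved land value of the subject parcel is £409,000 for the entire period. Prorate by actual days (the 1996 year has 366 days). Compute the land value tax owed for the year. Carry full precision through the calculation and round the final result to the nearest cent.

£9,425.44

January 1 – April 18, 1996: 109 days at 2.7% → £409,000 × 2.7% × 109/366 = £3,288.7623
April 19 – July 28, 1996: 101 days at 0.65% → £409,000 × 0.65% × 101/366 = £733.6298
July 29 – September 24, 1996: 58 days at 2% → £409,000 × 2% × 58/366 = £1,296.2842
September 25 – December 31, 1996: 98 days at 3.75% → £409,000 × 3.75% × 98/366 = £4,106.7623
Total = £9,425.4385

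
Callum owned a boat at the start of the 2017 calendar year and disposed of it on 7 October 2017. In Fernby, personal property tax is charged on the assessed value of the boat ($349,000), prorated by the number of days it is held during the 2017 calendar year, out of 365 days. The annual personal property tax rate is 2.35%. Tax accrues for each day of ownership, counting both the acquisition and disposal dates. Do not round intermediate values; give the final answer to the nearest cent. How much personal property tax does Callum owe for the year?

$6,291.56

Days held (1 January – 7 October 2017): 280 out of 365
Tax = $349,000 × 2.35% × 280/365 = $6,291.5616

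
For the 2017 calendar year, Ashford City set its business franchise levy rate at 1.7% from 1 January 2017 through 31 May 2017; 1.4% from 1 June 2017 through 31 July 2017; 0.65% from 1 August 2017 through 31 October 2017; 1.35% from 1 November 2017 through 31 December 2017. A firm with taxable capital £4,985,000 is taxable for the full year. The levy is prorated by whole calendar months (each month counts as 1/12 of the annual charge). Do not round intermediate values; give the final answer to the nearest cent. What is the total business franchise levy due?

£66,258.96

1 January – 31 May 2017: 5 months at 1.7% → £4,985,000 × 1.7% × 5/12 = £35,310.4167
1 June – 31 July 2017: 2 months at 1.4% → £4,985,000 × 1.4% × 2/12 = £11,631.6667
1 August – 31 October 2017: 3 months at 0.65% → £4,985,000 × 0.65% × 3/12 = £8,100.6250
1 November – 31 December 2017: 2 months at 1.35% → £4,985,000 × 1.35% × 2/12 = £11,216.2500
Total = £66,258.9583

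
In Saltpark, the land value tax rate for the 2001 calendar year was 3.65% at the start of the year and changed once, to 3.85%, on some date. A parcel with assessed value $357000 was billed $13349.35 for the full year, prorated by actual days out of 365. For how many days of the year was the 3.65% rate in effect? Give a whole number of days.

202 days

Let d = days at the first rate; then 365 − d days at the second rate.
$357000 × [3.65%·d + 3.85%·(365−d)] / 365 = $13349.35
Solving gives d = 202, so the new rate took effect on 22 July 2001.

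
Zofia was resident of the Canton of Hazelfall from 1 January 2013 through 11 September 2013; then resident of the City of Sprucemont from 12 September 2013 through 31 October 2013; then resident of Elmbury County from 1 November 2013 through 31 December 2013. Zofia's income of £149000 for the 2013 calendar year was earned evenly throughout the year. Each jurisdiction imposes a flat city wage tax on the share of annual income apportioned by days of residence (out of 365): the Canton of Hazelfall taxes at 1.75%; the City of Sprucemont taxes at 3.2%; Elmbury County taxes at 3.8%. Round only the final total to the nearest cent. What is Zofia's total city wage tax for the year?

The Canton of Hazelfall, 1 January – 11 September 2013: 254 days → £149000 × 1.75% × 254/365 = £1814.5342
The City of Sprucemont, 12 September – 31 October 2013: 50 days → £149000 × 3.2% × 50/365 = £653.1507
Elmbury County, 1 November – 31 December 2013: 61 days → £149000 × 3.8% × 61/365 = £946.2521
Total = £3413.9370

£3413.94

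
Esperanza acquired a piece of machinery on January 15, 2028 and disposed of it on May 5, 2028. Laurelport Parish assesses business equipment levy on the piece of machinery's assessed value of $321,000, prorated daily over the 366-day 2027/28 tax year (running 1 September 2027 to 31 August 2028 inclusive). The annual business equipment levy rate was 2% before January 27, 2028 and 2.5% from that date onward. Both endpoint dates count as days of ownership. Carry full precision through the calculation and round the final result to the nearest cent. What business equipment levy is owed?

January 15 – January 26, 2028: 12 days at 2% → $321,000 × 2% × 12/366 = $210.4918
January 27 – May 5, 2028: 100 days at 2.5% → $321,000 × 2.5% × 100/366 = $2,192.6230
Total = $2,403.1148

$2,403.11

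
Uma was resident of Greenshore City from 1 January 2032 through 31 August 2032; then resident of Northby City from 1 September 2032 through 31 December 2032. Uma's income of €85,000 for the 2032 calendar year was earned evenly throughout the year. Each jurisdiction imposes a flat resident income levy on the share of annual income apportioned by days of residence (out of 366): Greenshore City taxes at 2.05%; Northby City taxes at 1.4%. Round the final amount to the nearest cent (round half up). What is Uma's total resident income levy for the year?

Greenshore City, 1 January – 31 August 2032: 244 days → €85,000 × 2.05% × 244/366 = €1,161.6667
Northby City, 1 September – 31 December 2032: 122 days → €85,000 × 1.4% × 122/366 = €396.6667
Total = €1,558.3333

€1,558.33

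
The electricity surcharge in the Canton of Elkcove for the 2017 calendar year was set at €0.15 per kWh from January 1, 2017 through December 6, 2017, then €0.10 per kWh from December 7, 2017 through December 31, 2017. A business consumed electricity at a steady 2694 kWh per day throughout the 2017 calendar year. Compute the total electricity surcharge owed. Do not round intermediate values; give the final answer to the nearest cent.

January 1 – December 6, 2017: 340 days × 2694 kWh/day = 915,960 kWh at €0.15/kWh → €137,394.00
December 7 – December 31, 2017: 25 days × 2694 kWh/day = 67,350 kWh at €0.10/kWh → €6,735.00

€144,129.00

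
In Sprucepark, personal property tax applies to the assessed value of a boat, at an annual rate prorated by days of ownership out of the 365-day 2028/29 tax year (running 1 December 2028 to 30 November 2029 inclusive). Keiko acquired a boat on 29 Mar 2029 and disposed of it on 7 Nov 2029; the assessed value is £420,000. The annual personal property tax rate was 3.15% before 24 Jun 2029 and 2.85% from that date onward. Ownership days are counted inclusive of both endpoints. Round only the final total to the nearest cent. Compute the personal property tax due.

£7,646.30

29 Mar – 23 Jun 2029: 87 days at 3.15% → £420,000 × 3.15% × 87/365 = £3,153.4521
24 Jun – 7 Nov 2029: 137 days at 2.85% → £420,000 × 2.85% × 137/365 = £4,492.8493
Total = £7,646.3014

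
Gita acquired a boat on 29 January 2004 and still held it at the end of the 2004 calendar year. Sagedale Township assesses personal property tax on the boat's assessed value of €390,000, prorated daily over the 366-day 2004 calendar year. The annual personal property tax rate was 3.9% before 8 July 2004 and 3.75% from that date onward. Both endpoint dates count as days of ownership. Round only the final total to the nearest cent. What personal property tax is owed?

€13,763.48

29 January – 7 July 2004: 161 days at 3.9% → €390,000 × 3.9% × 161/366 = €6,690.7377
8 July – 31 December 2004: 177 days at 3.75% → €390,000 × 3.75% × 177/366 = €7,072.7459
Total = €13,763.4836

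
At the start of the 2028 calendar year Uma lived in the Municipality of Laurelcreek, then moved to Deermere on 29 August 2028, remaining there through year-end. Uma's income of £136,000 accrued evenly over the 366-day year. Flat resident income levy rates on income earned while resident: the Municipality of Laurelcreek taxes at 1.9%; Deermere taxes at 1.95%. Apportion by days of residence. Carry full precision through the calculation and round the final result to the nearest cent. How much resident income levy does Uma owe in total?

£2,607.22

The Municipality of Laurelcreek, 1 January – 28 August 2028: 241 days → £136,000 × 1.9% × 241/366 = £1,701.4863
Deermere, 29 August – 31 December 2028: 125 days → £136,000 × 1.95% × 125/366 = £905.7377
Total = £2,607.2240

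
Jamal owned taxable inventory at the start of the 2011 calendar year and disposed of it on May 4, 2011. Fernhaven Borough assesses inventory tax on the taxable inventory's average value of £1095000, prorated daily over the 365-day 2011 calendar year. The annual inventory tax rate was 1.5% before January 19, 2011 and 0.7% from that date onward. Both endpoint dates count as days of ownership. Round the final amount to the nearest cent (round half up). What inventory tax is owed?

January 1 – January 18, 2011: 18 days at 1.5% → £1095000 × 1.5% × 18/365 = £810.0000
January 19 – May 4, 2011: 106 days at 0.7% → £1095000 × 0.7% × 106/365 = £2226.0000
Total = £3036.0000

£3036.00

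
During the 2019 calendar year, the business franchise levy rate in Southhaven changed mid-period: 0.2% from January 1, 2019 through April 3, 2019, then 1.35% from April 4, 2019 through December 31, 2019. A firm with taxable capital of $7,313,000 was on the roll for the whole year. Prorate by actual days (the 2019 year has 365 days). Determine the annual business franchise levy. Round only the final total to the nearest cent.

$77,297.41

January 1 – April 3, 2019: 93 days at 0.2% → $7,313,000 × 0.2% × 93/365 = $3,726.6247
April 4 – December 31, 2019: 272 days at 1.35% → $7,313,000 × 1.35% × 272/365 = $73,570.7836
Total = $77,297.4082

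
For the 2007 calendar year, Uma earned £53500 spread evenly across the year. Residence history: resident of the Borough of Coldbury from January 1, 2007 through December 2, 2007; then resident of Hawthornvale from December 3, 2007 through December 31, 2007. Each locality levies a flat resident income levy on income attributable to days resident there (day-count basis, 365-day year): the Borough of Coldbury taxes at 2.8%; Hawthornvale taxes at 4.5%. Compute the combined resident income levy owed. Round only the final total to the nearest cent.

The Borough of Coldbury, January 1 – December 2, 2007: 336 days → £53500 × 2.8% × 336/365 = £1378.9808
Hawthornvale, December 3 – December 31, 2007: 29 days → £53500 × 4.5% × 29/365 = £191.2808
Total = £1570.2616

£1570.26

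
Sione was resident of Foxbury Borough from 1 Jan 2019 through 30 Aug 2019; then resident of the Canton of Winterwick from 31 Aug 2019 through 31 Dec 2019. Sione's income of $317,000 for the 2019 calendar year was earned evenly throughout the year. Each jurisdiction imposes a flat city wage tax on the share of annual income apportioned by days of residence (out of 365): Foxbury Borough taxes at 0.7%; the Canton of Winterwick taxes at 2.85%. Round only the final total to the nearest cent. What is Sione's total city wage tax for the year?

$4,515.73

Foxbury Borough, 1 Jan – 30 Aug 2019: 242 days → $317,000 × 0.7% × 242/365 = $1,471.2274
The Canton of Winterwick, 31 Aug – 31 Dec 2019: 123 days → $317,000 × 2.85% × 123/365 = $3,044.5027
Total = $4,515.7301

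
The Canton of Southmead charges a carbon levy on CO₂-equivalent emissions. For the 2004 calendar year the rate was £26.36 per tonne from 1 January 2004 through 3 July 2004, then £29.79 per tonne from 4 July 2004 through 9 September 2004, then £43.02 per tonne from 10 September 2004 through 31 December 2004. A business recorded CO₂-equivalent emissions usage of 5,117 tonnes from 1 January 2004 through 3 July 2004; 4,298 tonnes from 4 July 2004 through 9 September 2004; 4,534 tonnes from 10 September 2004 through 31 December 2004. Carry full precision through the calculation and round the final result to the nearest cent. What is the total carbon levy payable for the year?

£457,974.22

1 January – 3 July 2004: 5,117 tonnes at £26.36/tonne → £134,884.12
4 July – 9 September 2004: 4,298 tonnes at £29.79/tonne → £128,037.42
10 September – 31 December 2004: 4,534 tonnes at £43.02/tonne → £195,052.68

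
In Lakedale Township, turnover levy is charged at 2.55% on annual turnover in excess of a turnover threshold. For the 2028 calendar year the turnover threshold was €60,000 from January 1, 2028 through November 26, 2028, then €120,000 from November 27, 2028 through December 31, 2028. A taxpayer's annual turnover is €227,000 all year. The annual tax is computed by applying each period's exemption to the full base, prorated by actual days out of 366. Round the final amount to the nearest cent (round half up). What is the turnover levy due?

January 1 – November 26, 2028: 331 days, exemption €60,000 → (€227,000 − €60,000) × 2.55% × 331/366 = €3,851.2664
November 27 – December 31, 2028: 35 days, exemption €120,000 → (€227,000 − €120,000) × 2.55% × 35/366 = €260.9221
Total = €4,112.1885

€4,112.19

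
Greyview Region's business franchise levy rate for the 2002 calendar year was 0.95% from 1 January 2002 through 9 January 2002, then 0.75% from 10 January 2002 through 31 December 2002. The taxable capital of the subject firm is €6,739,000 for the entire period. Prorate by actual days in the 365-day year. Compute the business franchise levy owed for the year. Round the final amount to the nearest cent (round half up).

€50,874.83

1 January – 9 January 2002: 9 days at 0.95% → €6,739,000 × 0.95% × 9/365 = €1,578.5877
10 January – 31 December 2002: 356 days at 0.75% → €6,739,000 × 0.75% × 356/365 = €49,296.2466
Total = €50,874.8342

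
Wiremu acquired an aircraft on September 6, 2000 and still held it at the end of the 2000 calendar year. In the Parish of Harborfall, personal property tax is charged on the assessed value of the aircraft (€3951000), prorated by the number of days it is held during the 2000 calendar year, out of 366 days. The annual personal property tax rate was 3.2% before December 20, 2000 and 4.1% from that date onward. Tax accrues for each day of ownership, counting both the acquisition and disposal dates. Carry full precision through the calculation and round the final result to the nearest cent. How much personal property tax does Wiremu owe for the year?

September 6 – December 19, 2000: 105 days at 3.2% → €3951000 × 3.2% × 105/366 = €36271.4754
December 20 – December 31, 2000: 12 days at 4.1% → €3951000 × 4.1% × 12/366 = €5311.1803
Total = €41582.6557

€41582.66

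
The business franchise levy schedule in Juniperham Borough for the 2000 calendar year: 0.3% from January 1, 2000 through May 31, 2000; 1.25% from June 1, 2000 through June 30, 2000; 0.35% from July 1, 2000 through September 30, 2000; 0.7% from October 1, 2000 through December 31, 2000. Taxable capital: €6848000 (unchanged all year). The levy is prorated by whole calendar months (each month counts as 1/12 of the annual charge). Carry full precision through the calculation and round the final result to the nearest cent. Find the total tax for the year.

€33669.33

January 1 – May 31, 2000: 5 months at 0.3% → €6848000 × 0.3% × 5/12 = €8560.0000
June 1 – June 30, 2000: 1 month at 1.25% → €6848000 × 1.25% × 1/12 = €7133.3333
July 1 – September 30, 2000: 3 months at 0.35% → €6848000 × 0.35% × 3/12 = €5992.0000
October 1 – December 31, 2000: 3 months at 0.7% → €6848000 × 0.7% × 3/12 = €11984.0000
Total = €33669.3333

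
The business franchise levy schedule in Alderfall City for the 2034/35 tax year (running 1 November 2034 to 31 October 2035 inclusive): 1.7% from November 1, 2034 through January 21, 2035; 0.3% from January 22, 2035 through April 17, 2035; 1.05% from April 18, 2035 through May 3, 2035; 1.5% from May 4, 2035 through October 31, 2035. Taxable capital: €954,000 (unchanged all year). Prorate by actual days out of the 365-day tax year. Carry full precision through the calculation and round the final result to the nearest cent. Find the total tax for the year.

€11,853.12

November 1, 2034 – January 21, 2035: 82 days at 1.7% → €954,000 × 1.7% × 82/365 = €3,643.4959
January 22 – April 17, 2035: 86 days at 0.3% → €954,000 × 0.3% × 86/365 = €674.3342
April 18 – May 3, 2035: 16 days at 1.05% → €954,000 × 1.05% × 16/365 = €439.1014
May 4 – October 31, 2035: 181 days at 1.5% → €954,000 × 1.5% × 181/365 = €7,096.1918
Total = €11,853.1233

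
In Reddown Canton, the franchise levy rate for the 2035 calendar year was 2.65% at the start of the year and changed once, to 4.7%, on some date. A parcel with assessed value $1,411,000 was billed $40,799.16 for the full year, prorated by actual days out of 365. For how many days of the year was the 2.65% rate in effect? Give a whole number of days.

Let d = days at the first rate; then 365 − d days at the second rate.
$1,411,000 × [2.65%·d + 4.7%·(365−d)] / 365 = $40,799.16
Solving gives d = 322, so the new rate took effect on 19 November 2035.

322 days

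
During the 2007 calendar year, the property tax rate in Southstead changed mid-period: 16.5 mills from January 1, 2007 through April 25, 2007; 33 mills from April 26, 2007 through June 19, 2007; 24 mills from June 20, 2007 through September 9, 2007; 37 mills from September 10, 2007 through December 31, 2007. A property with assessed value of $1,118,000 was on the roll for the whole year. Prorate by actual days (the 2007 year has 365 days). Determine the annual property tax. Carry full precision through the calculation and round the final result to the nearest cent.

$30,205.91

January 1 – April 25, 2007: 115 days at 16.5 mills → $1,118,000 × 1.65% × 115/365 = $5,812.0685
April 26 – June 19, 2007: 55 days at 33 mills → $1,118,000 × 3.3% × 55/365 = $5,559.3699
June 20 – September 9, 2007: 82 days at 24 mills → $1,118,000 × 2.4% × 82/365 = $6,028.0110
September 10 – December 31, 2007: 113 days at 37 mills → $1,118,000 × 3.7% × 113/365 = $12,806.4603
Total = $30,205.9096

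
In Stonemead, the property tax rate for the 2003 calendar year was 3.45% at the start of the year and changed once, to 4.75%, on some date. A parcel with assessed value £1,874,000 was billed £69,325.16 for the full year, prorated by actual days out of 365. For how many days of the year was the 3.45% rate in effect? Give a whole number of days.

295 days

Let d = days at the first rate; then 365 − d days at the second rate.
£1,874,000 × [3.45%·d + 4.75%·(365−d)] / 365 = £69,325.16
Solving gives d = 295, so the new rate took effect on October 23, 2003.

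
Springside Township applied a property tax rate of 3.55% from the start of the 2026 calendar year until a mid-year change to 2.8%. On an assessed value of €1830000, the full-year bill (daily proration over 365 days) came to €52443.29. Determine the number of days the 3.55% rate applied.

Let d = days at the first rate; then 365 − d days at the second rate.
€1830000 × [3.55%·d + 2.8%·(365−d)] / 365 = €52443.29
Solving gives d = 32, so the new rate took effect on 2 Feb 2026.

32 days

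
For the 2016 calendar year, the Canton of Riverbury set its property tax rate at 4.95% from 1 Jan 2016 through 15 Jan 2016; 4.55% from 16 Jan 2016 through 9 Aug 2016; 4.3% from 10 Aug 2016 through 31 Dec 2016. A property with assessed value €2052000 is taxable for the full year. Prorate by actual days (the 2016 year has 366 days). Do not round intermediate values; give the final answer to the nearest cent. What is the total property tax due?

1 Jan – 15 Jan 2016: 15 days at 4.95% → €2052000 × 4.95% × 15/366 = €4162.8689
16 Jan – 9 Aug 2016: 207 days at 4.55% → €2052000 × 4.55% × 207/366 = €52805.3607
10 Aug – 31 Dec 2016: 144 days at 4.3% → €2052000 × 4.3% × 144/366 = €34715.8033
Total = €91684.0328

€91684.03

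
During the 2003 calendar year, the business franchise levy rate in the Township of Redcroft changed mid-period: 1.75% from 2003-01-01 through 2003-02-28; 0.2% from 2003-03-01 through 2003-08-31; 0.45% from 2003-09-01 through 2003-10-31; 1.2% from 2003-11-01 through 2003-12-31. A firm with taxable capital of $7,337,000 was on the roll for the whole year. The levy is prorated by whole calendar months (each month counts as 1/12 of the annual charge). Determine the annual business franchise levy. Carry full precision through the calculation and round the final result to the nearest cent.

2003-01-01 to 2003-02-28: 2 months at 1.75% → $7,337,000 × 1.75% × 2/12 = $21,399.5833
2003-03-01 to 2003-08-31: 6 months at 0.2% → $7,337,000 × 0.2% × 6/12 = $7,337.0000
2003-09-01 to 2003-10-31: 2 months at 0.45% → $7,337,000 × 0.45% × 2/12 = $5,502.7500
2003-11-01 to 2003-12-31: 2 months at 1.2% → $7,337,000 × 1.2% × 2/12 = $14,674.0000
Total = $48,913.3333

$48,913.33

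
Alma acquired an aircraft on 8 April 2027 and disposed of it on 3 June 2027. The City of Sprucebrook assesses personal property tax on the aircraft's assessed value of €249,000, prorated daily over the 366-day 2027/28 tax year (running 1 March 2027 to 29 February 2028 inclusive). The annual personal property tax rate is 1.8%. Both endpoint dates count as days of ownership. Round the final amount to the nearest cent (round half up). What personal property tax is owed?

€698.02

Days held (8 April – 3 June 2027): 57 out of 366
Tax = €249,000 × 1.8% × 57/366 = €698.0164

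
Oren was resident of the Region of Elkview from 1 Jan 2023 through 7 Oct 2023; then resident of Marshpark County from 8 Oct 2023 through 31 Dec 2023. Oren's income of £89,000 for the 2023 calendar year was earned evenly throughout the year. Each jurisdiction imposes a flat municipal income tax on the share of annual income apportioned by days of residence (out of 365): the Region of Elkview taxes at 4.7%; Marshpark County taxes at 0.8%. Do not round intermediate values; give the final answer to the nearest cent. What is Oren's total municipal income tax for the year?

The Region of Elkview, 1 Jan – 7 Oct 2023: 280 days → £89,000 × 4.7% × 280/365 = £3,208.8767
Marshpark County, 8 Oct – 31 Dec 2023: 85 days → £89,000 × 0.8% × 85/365 = £165.8082
Total = £3,374.6849

£3,374.68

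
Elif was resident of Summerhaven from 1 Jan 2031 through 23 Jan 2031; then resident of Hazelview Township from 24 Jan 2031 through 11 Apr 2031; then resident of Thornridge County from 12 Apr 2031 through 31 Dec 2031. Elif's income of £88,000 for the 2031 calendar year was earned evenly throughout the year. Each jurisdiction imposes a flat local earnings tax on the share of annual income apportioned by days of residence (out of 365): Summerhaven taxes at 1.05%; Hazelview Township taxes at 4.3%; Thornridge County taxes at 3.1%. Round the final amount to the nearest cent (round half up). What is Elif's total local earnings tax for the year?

£2,839.99

Summerhaven, 1 Jan – 23 Jan 2031: 23 days → £88,000 × 1.05% × 23/365 = £58.2247
Hazelview Township, 24 Jan – 11 Apr 2031: 78 days → £88,000 × 4.3% × 78/365 = £808.6356
Thornridge County, 12 Apr – 31 Dec 2031: 264 days → £88,000 × 3.1% × 264/365 = £1,973.1288
Total = £2,839.9890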